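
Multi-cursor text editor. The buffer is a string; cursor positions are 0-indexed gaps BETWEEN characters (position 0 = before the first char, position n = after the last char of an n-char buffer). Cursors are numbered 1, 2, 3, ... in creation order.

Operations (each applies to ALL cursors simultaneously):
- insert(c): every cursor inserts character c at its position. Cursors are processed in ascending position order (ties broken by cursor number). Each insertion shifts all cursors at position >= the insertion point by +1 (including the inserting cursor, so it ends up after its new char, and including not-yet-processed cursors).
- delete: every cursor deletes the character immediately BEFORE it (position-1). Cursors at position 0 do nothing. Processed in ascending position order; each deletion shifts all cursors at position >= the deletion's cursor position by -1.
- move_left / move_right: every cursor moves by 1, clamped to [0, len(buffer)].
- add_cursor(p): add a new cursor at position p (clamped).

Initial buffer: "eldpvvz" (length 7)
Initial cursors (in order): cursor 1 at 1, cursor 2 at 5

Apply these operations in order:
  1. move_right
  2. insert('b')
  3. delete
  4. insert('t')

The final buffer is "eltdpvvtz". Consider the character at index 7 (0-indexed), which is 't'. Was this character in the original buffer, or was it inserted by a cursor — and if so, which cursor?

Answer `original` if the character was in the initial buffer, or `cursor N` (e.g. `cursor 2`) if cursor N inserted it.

Answer: cursor 2

Derivation:
After op 1 (move_right): buffer="eldpvvz" (len 7), cursors c1@2 c2@6, authorship .......
After op 2 (insert('b')): buffer="elbdpvvbz" (len 9), cursors c1@3 c2@8, authorship ..1....2.
After op 3 (delete): buffer="eldpvvz" (len 7), cursors c1@2 c2@6, authorship .......
After op 4 (insert('t')): buffer="eltdpvvtz" (len 9), cursors c1@3 c2@8, authorship ..1....2.
Authorship (.=original, N=cursor N): . . 1 . . . . 2 .
Index 7: author = 2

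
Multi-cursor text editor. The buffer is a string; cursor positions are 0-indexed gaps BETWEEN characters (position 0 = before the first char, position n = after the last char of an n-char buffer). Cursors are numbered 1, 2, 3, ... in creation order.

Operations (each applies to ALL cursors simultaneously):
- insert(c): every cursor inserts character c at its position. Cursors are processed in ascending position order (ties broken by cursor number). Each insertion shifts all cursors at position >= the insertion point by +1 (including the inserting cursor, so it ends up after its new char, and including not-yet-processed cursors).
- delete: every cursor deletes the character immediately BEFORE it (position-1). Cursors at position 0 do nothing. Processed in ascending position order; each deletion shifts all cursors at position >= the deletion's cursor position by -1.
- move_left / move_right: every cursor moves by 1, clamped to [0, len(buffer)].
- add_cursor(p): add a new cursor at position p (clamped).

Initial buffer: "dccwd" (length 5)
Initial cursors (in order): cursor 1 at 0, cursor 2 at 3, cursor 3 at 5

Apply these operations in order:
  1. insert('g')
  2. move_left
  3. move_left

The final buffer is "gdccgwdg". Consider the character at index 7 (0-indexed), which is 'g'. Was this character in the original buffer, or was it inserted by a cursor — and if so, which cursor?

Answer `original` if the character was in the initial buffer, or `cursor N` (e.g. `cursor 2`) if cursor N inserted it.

Answer: cursor 3

Derivation:
After op 1 (insert('g')): buffer="gdccgwdg" (len 8), cursors c1@1 c2@5 c3@8, authorship 1...2..3
After op 2 (move_left): buffer="gdccgwdg" (len 8), cursors c1@0 c2@4 c3@7, authorship 1...2..3
After op 3 (move_left): buffer="gdccgwdg" (len 8), cursors c1@0 c2@3 c3@6, authorship 1...2..3
Authorship (.=original, N=cursor N): 1 . . . 2 . . 3
Index 7: author = 3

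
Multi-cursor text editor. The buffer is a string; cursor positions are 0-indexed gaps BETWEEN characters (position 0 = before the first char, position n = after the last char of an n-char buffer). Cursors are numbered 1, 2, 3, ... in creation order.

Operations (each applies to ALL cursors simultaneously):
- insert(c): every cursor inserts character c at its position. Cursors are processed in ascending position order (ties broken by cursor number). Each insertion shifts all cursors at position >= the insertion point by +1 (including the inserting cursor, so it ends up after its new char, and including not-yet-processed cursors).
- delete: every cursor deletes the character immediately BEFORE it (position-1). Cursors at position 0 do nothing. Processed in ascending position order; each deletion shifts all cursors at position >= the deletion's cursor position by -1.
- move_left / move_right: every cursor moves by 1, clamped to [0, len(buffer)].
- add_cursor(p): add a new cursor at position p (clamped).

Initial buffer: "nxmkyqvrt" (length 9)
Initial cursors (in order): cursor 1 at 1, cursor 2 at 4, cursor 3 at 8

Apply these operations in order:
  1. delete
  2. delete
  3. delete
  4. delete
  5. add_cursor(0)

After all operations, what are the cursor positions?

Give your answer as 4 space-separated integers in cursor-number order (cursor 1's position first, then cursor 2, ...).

After op 1 (delete): buffer="xmyqvt" (len 6), cursors c1@0 c2@2 c3@5, authorship ......
After op 2 (delete): buffer="xyqt" (len 4), cursors c1@0 c2@1 c3@3, authorship ....
After op 3 (delete): buffer="yt" (len 2), cursors c1@0 c2@0 c3@1, authorship ..
After op 4 (delete): buffer="t" (len 1), cursors c1@0 c2@0 c3@0, authorship .
After op 5 (add_cursor(0)): buffer="t" (len 1), cursors c1@0 c2@0 c3@0 c4@0, authorship .

Answer: 0 0 0 0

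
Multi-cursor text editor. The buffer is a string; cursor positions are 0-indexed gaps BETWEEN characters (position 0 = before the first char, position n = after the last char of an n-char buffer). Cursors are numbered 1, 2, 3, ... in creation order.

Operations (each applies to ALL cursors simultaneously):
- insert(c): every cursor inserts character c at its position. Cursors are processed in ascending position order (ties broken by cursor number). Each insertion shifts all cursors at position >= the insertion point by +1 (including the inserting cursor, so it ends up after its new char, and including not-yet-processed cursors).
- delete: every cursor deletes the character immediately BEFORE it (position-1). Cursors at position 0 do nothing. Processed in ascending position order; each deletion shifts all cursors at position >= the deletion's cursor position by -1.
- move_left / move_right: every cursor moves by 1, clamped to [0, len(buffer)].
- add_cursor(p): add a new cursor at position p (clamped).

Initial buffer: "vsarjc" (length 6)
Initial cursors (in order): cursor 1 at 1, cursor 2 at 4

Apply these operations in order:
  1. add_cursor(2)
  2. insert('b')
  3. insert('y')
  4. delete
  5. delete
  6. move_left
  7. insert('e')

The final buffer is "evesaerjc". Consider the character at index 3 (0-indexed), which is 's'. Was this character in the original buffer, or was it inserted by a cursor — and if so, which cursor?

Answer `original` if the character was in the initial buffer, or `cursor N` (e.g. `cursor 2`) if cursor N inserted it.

Answer: original

Derivation:
After op 1 (add_cursor(2)): buffer="vsarjc" (len 6), cursors c1@1 c3@2 c2@4, authorship ......
After op 2 (insert('b')): buffer="vbsbarbjc" (len 9), cursors c1@2 c3@4 c2@7, authorship .1.3..2..
After op 3 (insert('y')): buffer="vbysbyarbyjc" (len 12), cursors c1@3 c3@6 c2@10, authorship .11.33..22..
After op 4 (delete): buffer="vbsbarbjc" (len 9), cursors c1@2 c3@4 c2@7, authorship .1.3..2..
After op 5 (delete): buffer="vsarjc" (len 6), cursors c1@1 c3@2 c2@4, authorship ......
After op 6 (move_left): buffer="vsarjc" (len 6), cursors c1@0 c3@1 c2@3, authorship ......
After op 7 (insert('e')): buffer="evesaerjc" (len 9), cursors c1@1 c3@3 c2@6, authorship 1.3..2...
Authorship (.=original, N=cursor N): 1 . 3 . . 2 . . .
Index 3: author = original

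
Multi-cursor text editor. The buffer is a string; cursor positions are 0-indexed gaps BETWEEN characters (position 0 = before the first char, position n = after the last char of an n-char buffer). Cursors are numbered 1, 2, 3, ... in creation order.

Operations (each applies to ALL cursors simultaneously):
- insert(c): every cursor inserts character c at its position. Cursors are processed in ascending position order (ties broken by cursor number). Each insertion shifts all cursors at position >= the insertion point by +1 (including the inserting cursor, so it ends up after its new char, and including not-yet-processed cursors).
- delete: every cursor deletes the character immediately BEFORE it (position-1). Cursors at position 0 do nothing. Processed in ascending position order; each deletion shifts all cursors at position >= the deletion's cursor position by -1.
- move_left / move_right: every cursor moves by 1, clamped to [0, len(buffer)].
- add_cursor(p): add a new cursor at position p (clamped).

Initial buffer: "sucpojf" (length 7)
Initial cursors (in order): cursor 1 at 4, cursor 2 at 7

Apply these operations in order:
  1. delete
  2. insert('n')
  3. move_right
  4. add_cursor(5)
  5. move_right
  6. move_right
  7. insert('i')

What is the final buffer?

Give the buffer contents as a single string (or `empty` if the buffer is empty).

After op 1 (delete): buffer="sucoj" (len 5), cursors c1@3 c2@5, authorship .....
After op 2 (insert('n')): buffer="sucnojn" (len 7), cursors c1@4 c2@7, authorship ...1..2
After op 3 (move_right): buffer="sucnojn" (len 7), cursors c1@5 c2@7, authorship ...1..2
After op 4 (add_cursor(5)): buffer="sucnojn" (len 7), cursors c1@5 c3@5 c2@7, authorship ...1..2
After op 5 (move_right): buffer="sucnojn" (len 7), cursors c1@6 c3@6 c2@7, authorship ...1..2
After op 6 (move_right): buffer="sucnojn" (len 7), cursors c1@7 c2@7 c3@7, authorship ...1..2
After op 7 (insert('i')): buffer="sucnojniii" (len 10), cursors c1@10 c2@10 c3@10, authorship ...1..2123

Answer: sucnojniii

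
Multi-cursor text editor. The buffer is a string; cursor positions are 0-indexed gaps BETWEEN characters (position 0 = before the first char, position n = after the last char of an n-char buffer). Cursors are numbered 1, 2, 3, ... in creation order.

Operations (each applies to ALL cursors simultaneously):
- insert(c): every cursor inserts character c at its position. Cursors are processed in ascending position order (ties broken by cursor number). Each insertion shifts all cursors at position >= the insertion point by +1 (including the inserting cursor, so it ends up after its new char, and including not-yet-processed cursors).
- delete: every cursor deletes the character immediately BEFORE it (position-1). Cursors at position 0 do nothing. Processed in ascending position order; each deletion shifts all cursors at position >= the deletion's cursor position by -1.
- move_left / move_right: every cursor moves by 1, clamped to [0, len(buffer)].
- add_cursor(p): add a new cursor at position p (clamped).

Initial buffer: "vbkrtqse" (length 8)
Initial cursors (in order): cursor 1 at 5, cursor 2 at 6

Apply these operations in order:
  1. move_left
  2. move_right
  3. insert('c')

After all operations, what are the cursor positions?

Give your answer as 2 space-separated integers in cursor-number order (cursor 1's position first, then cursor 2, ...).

After op 1 (move_left): buffer="vbkrtqse" (len 8), cursors c1@4 c2@5, authorship ........
After op 2 (move_right): buffer="vbkrtqse" (len 8), cursors c1@5 c2@6, authorship ........
After op 3 (insert('c')): buffer="vbkrtcqcse" (len 10), cursors c1@6 c2@8, authorship .....1.2..

Answer: 6 8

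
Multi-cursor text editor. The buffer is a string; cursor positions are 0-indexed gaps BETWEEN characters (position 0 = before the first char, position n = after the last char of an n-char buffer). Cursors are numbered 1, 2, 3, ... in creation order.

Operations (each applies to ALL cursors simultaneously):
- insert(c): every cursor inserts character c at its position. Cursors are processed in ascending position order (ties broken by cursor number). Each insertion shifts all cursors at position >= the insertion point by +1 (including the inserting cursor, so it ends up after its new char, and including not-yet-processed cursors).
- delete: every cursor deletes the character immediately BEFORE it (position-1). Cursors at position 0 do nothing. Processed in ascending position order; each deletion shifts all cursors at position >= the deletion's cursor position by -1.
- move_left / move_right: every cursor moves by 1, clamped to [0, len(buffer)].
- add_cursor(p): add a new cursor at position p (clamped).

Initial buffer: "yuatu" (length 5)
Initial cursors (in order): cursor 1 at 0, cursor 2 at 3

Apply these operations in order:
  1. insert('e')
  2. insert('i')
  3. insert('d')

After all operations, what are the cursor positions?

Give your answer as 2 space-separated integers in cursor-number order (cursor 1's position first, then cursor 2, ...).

Answer: 3 9

Derivation:
After op 1 (insert('e')): buffer="eyuaetu" (len 7), cursors c1@1 c2@5, authorship 1...2..
After op 2 (insert('i')): buffer="eiyuaeitu" (len 9), cursors c1@2 c2@7, authorship 11...22..
After op 3 (insert('d')): buffer="eidyuaeidtu" (len 11), cursors c1@3 c2@9, authorship 111...222..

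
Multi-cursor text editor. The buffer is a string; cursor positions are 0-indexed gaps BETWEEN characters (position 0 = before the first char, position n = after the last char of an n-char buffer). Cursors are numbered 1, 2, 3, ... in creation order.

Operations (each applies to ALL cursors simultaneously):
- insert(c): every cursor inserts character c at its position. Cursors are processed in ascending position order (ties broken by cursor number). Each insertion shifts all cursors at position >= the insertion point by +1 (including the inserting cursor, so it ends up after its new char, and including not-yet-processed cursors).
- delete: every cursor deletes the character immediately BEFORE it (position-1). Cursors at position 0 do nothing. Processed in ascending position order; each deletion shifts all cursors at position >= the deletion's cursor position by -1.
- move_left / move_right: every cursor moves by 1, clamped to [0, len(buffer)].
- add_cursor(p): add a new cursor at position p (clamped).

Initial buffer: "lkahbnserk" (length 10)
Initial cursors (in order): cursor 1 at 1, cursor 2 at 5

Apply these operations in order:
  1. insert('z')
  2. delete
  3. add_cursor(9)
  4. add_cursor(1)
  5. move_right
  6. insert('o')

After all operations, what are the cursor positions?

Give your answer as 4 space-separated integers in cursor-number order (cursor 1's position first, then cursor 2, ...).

After op 1 (insert('z')): buffer="lzkahbznserk" (len 12), cursors c1@2 c2@7, authorship .1....2.....
After op 2 (delete): buffer="lkahbnserk" (len 10), cursors c1@1 c2@5, authorship ..........
After op 3 (add_cursor(9)): buffer="lkahbnserk" (len 10), cursors c1@1 c2@5 c3@9, authorship ..........
After op 4 (add_cursor(1)): buffer="lkahbnserk" (len 10), cursors c1@1 c4@1 c2@5 c3@9, authorship ..........
After op 5 (move_right): buffer="lkahbnserk" (len 10), cursors c1@2 c4@2 c2@6 c3@10, authorship ..........
After op 6 (insert('o')): buffer="lkooahbnoserko" (len 14), cursors c1@4 c4@4 c2@9 c3@14, authorship ..14....2....3

Answer: 4 9 14 4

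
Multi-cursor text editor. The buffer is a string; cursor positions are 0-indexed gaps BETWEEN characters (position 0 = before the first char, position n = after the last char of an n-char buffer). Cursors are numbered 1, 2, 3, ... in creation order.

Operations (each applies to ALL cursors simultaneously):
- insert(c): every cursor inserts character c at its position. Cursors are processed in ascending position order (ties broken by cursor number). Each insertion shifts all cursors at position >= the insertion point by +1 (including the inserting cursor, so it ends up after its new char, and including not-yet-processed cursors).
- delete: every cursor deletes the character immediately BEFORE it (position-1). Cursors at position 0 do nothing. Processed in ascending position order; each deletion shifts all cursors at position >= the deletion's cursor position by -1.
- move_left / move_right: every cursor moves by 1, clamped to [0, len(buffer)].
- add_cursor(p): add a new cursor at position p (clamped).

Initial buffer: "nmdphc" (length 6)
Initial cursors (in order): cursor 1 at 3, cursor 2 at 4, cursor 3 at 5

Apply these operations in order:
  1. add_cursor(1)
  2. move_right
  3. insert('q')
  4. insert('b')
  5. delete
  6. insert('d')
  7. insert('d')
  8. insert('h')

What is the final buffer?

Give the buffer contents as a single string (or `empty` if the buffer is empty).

After op 1 (add_cursor(1)): buffer="nmdphc" (len 6), cursors c4@1 c1@3 c2@4 c3@5, authorship ......
After op 2 (move_right): buffer="nmdphc" (len 6), cursors c4@2 c1@4 c2@5 c3@6, authorship ......
After op 3 (insert('q')): buffer="nmqdpqhqcq" (len 10), cursors c4@3 c1@6 c2@8 c3@10, authorship ..4..1.2.3
After op 4 (insert('b')): buffer="nmqbdpqbhqbcqb" (len 14), cursors c4@4 c1@8 c2@11 c3@14, authorship ..44..11.22.33
After op 5 (delete): buffer="nmqdpqhqcq" (len 10), cursors c4@3 c1@6 c2@8 c3@10, authorship ..4..1.2.3
After op 6 (insert('d')): buffer="nmqddpqdhqdcqd" (len 14), cursors c4@4 c1@8 c2@11 c3@14, authorship ..44..11.22.33
After op 7 (insert('d')): buffer="nmqdddpqddhqddcqdd" (len 18), cursors c4@5 c1@10 c2@14 c3@18, authorship ..444..111.222.333
After op 8 (insert('h')): buffer="nmqddhdpqddhhqddhcqddh" (len 22), cursors c4@6 c1@12 c2@17 c3@22, authorship ..4444..1111.2222.3333

Answer: nmqddhdpqddhhqddhcqddh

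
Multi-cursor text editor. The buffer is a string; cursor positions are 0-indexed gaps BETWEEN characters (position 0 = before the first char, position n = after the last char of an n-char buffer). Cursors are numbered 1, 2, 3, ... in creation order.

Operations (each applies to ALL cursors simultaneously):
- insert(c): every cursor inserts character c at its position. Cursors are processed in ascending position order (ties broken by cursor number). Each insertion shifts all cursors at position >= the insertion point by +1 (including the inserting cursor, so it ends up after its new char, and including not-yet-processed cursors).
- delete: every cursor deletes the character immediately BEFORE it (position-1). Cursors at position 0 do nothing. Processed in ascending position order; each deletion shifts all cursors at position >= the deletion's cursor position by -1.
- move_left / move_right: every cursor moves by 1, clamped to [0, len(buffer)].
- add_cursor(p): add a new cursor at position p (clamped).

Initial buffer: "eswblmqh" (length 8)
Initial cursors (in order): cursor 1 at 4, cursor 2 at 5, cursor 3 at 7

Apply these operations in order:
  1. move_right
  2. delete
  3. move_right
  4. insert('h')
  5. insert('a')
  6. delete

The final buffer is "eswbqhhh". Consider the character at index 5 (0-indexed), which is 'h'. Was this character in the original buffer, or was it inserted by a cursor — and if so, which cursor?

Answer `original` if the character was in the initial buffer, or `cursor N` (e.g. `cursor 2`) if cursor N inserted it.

After op 1 (move_right): buffer="eswblmqh" (len 8), cursors c1@5 c2@6 c3@8, authorship ........
After op 2 (delete): buffer="eswbq" (len 5), cursors c1@4 c2@4 c3@5, authorship .....
After op 3 (move_right): buffer="eswbq" (len 5), cursors c1@5 c2@5 c3@5, authorship .....
After op 4 (insert('h')): buffer="eswbqhhh" (len 8), cursors c1@8 c2@8 c3@8, authorship .....123
After op 5 (insert('a')): buffer="eswbqhhhaaa" (len 11), cursors c1@11 c2@11 c3@11, authorship .....123123
After op 6 (delete): buffer="eswbqhhh" (len 8), cursors c1@8 c2@8 c3@8, authorship .....123
Authorship (.=original, N=cursor N): . . . . . 1 2 3
Index 5: author = 1

Answer: cursor 1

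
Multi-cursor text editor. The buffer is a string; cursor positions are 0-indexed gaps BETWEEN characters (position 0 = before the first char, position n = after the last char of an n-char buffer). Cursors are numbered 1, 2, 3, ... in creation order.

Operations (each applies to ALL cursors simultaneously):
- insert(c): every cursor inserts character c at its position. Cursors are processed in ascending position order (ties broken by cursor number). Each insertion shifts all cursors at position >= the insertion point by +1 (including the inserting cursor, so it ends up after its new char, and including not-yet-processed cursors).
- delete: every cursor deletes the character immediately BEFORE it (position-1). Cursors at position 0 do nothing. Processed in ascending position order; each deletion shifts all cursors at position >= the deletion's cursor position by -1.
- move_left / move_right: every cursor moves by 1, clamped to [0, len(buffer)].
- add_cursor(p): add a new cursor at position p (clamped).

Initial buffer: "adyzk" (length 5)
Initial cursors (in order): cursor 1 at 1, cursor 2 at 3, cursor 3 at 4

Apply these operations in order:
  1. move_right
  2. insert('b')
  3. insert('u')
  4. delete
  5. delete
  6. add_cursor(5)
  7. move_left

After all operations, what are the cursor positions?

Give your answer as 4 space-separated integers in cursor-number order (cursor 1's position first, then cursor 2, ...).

Answer: 1 3 4 4

Derivation:
After op 1 (move_right): buffer="adyzk" (len 5), cursors c1@2 c2@4 c3@5, authorship .....
After op 2 (insert('b')): buffer="adbyzbkb" (len 8), cursors c1@3 c2@6 c3@8, authorship ..1..2.3
After op 3 (insert('u')): buffer="adbuyzbukbu" (len 11), cursors c1@4 c2@8 c3@11, authorship ..11..22.33
After op 4 (delete): buffer="adbyzbkb" (len 8), cursors c1@3 c2@6 c3@8, authorship ..1..2.3
After op 5 (delete): buffer="adyzk" (len 5), cursors c1@2 c2@4 c3@5, authorship .....
After op 6 (add_cursor(5)): buffer="adyzk" (len 5), cursors c1@2 c2@4 c3@5 c4@5, authorship .....
After op 7 (move_left): buffer="adyzk" (len 5), cursors c1@1 c2@3 c3@4 c4@4, authorship .....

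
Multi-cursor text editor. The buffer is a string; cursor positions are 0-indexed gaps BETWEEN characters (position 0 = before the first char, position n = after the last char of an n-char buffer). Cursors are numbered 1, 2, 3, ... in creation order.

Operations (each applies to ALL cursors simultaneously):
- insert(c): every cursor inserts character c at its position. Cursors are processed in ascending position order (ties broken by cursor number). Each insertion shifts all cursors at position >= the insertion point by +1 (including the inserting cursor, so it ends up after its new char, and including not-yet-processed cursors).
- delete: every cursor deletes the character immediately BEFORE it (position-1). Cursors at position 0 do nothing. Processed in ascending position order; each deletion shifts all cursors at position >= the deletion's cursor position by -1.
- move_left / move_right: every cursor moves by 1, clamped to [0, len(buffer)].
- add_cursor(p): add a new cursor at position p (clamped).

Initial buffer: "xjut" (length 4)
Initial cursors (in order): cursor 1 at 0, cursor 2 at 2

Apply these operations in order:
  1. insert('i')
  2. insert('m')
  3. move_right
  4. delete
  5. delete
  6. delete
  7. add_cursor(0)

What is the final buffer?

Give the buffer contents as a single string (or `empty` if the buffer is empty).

After op 1 (insert('i')): buffer="ixjiut" (len 6), cursors c1@1 c2@4, authorship 1..2..
After op 2 (insert('m')): buffer="imxjimut" (len 8), cursors c1@2 c2@6, authorship 11..22..
After op 3 (move_right): buffer="imxjimut" (len 8), cursors c1@3 c2@7, authorship 11..22..
After op 4 (delete): buffer="imjimt" (len 6), cursors c1@2 c2@5, authorship 11.22.
After op 5 (delete): buffer="ijit" (len 4), cursors c1@1 c2@3, authorship 1.2.
After op 6 (delete): buffer="jt" (len 2), cursors c1@0 c2@1, authorship ..
After op 7 (add_cursor(0)): buffer="jt" (len 2), cursors c1@0 c3@0 c2@1, authorship ..

Answer: jt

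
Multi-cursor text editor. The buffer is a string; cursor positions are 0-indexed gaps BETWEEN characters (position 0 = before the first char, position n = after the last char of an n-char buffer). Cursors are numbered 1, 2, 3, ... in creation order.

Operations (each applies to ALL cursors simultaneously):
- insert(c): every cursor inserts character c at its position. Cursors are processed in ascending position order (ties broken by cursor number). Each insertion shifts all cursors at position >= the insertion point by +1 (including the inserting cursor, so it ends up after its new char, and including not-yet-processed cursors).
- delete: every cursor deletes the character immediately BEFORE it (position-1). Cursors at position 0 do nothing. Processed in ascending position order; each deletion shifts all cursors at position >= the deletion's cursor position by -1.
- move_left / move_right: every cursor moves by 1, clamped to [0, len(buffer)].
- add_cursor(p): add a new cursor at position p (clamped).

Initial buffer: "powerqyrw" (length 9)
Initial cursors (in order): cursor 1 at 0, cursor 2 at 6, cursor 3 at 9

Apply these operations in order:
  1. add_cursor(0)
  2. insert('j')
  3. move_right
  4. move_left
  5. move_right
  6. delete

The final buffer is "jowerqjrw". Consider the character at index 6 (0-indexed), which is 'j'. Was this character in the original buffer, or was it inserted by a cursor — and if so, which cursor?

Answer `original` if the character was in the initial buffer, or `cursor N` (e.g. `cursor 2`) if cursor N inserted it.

Answer: cursor 2

Derivation:
After op 1 (add_cursor(0)): buffer="powerqyrw" (len 9), cursors c1@0 c4@0 c2@6 c3@9, authorship .........
After op 2 (insert('j')): buffer="jjpowerqjyrwj" (len 13), cursors c1@2 c4@2 c2@9 c3@13, authorship 14......2...3
After op 3 (move_right): buffer="jjpowerqjyrwj" (len 13), cursors c1@3 c4@3 c2@10 c3@13, authorship 14......2...3
After op 4 (move_left): buffer="jjpowerqjyrwj" (len 13), cursors c1@2 c4@2 c2@9 c3@12, authorship 14......2...3
After op 5 (move_right): buffer="jjpowerqjyrwj" (len 13), cursors c1@3 c4@3 c2@10 c3@13, authorship 14......2...3
After op 6 (delete): buffer="jowerqjrw" (len 9), cursors c1@1 c4@1 c2@7 c3@9, authorship 1.....2..
Authorship (.=original, N=cursor N): 1 . . . . . 2 . .
Index 6: author = 2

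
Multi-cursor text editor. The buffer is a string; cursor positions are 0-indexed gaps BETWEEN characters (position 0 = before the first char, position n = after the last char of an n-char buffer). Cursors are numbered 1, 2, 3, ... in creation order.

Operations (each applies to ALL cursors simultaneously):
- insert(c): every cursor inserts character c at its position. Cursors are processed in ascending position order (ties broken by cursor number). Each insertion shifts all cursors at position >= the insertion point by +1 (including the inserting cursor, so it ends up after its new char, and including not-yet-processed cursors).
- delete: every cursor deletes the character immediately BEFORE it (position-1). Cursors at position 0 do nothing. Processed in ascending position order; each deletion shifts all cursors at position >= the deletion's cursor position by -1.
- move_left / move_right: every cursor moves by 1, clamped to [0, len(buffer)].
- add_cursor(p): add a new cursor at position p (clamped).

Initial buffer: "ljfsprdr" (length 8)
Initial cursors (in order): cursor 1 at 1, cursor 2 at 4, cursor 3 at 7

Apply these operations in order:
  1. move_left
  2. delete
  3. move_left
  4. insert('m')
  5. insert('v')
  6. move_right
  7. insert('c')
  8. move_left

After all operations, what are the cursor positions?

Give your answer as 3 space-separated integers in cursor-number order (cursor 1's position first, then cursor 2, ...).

Answer: 3 7 12

Derivation:
After op 1 (move_left): buffer="ljfsprdr" (len 8), cursors c1@0 c2@3 c3@6, authorship ........
After op 2 (delete): buffer="ljspdr" (len 6), cursors c1@0 c2@2 c3@4, authorship ......
After op 3 (move_left): buffer="ljspdr" (len 6), cursors c1@0 c2@1 c3@3, authorship ......
After op 4 (insert('m')): buffer="mlmjsmpdr" (len 9), cursors c1@1 c2@3 c3@6, authorship 1.2..3...
After op 5 (insert('v')): buffer="mvlmvjsmvpdr" (len 12), cursors c1@2 c2@5 c3@9, authorship 11.22..33...
After op 6 (move_right): buffer="mvlmvjsmvpdr" (len 12), cursors c1@3 c2@6 c3@10, authorship 11.22..33...
After op 7 (insert('c')): buffer="mvlcmvjcsmvpcdr" (len 15), cursors c1@4 c2@8 c3@13, authorship 11.122.2.33.3..
After op 8 (move_left): buffer="mvlcmvjcsmvpcdr" (len 15), cursors c1@3 c2@7 c3@12, authorship 11.122.2.33.3..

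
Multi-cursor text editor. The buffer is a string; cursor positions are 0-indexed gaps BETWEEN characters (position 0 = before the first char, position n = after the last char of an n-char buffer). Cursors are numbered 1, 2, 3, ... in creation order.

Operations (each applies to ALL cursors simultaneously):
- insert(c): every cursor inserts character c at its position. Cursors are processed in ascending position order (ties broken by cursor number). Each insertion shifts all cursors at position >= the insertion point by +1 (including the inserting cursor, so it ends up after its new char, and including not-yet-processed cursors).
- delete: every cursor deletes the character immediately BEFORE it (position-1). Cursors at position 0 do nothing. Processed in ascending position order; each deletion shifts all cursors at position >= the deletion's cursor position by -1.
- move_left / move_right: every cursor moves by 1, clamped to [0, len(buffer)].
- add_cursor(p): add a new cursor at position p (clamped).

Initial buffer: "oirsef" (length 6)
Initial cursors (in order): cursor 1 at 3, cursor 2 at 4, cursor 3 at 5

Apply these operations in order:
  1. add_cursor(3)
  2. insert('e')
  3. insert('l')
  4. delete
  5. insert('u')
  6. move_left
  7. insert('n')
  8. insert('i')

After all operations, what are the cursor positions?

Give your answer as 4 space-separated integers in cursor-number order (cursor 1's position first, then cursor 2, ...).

After op 1 (add_cursor(3)): buffer="oirsef" (len 6), cursors c1@3 c4@3 c2@4 c3@5, authorship ......
After op 2 (insert('e')): buffer="oireeseeef" (len 10), cursors c1@5 c4@5 c2@7 c3@9, authorship ...14.2.3.
After op 3 (insert('l')): buffer="oireellseleelf" (len 14), cursors c1@7 c4@7 c2@10 c3@13, authorship ...1414.22.33.
After op 4 (delete): buffer="oireeseeef" (len 10), cursors c1@5 c4@5 c2@7 c3@9, authorship ...14.2.3.
After op 5 (insert('u')): buffer="oireeuuseueeuf" (len 14), cursors c1@7 c4@7 c2@10 c3@13, authorship ...1414.22.33.
After op 6 (move_left): buffer="oireeuuseueeuf" (len 14), cursors c1@6 c4@6 c2@9 c3@12, authorship ...1414.22.33.
After op 7 (insert('n')): buffer="oireeunnusenueenuf" (len 18), cursors c1@8 c4@8 c2@12 c3@16, authorship ...141144.222.333.
After op 8 (insert('i')): buffer="oireeunniiuseniueeniuf" (len 22), cursors c1@10 c4@10 c2@15 c3@20, authorship ...14114144.2222.3333.

Answer: 10 15 20 10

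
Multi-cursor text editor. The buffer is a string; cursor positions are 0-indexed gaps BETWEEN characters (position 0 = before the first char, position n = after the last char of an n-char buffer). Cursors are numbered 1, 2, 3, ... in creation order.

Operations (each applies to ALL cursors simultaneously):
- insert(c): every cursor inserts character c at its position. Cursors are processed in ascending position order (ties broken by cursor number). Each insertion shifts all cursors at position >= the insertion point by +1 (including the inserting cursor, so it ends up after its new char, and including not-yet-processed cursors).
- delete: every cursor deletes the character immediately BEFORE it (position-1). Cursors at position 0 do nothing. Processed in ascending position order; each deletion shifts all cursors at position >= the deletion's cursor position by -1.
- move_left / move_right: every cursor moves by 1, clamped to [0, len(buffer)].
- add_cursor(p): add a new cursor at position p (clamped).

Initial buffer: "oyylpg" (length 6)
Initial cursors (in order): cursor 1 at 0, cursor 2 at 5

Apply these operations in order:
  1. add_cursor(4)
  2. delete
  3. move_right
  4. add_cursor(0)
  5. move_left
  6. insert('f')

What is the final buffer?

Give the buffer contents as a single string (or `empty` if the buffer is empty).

After op 1 (add_cursor(4)): buffer="oyylpg" (len 6), cursors c1@0 c3@4 c2@5, authorship ......
After op 2 (delete): buffer="oyyg" (len 4), cursors c1@0 c2@3 c3@3, authorship ....
After op 3 (move_right): buffer="oyyg" (len 4), cursors c1@1 c2@4 c3@4, authorship ....
After op 4 (add_cursor(0)): buffer="oyyg" (len 4), cursors c4@0 c1@1 c2@4 c3@4, authorship ....
After op 5 (move_left): buffer="oyyg" (len 4), cursors c1@0 c4@0 c2@3 c3@3, authorship ....
After op 6 (insert('f')): buffer="ffoyyffg" (len 8), cursors c1@2 c4@2 c2@7 c3@7, authorship 14...23.

Answer: ffoyyffg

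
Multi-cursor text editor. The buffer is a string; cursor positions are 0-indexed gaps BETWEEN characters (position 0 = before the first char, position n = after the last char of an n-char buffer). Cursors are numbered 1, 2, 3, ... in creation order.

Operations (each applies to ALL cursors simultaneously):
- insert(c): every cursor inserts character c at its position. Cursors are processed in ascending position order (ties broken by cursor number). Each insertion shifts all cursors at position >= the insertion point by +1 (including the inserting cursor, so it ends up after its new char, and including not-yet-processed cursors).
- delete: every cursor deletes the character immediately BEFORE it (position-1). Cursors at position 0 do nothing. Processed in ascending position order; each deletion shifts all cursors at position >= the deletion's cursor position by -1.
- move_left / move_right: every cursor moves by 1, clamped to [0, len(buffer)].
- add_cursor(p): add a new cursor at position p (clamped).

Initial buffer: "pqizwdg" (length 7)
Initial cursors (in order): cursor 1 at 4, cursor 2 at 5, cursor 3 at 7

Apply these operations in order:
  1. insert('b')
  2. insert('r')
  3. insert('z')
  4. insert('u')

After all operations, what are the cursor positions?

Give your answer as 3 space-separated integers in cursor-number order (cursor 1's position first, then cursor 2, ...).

After op 1 (insert('b')): buffer="pqizbwbdgb" (len 10), cursors c1@5 c2@7 c3@10, authorship ....1.2..3
After op 2 (insert('r')): buffer="pqizbrwbrdgbr" (len 13), cursors c1@6 c2@9 c3@13, authorship ....11.22..33
After op 3 (insert('z')): buffer="pqizbrzwbrzdgbrz" (len 16), cursors c1@7 c2@11 c3@16, authorship ....111.222..333
After op 4 (insert('u')): buffer="pqizbrzuwbrzudgbrzu" (len 19), cursors c1@8 c2@13 c3@19, authorship ....1111.2222..3333

Answer: 8 13 19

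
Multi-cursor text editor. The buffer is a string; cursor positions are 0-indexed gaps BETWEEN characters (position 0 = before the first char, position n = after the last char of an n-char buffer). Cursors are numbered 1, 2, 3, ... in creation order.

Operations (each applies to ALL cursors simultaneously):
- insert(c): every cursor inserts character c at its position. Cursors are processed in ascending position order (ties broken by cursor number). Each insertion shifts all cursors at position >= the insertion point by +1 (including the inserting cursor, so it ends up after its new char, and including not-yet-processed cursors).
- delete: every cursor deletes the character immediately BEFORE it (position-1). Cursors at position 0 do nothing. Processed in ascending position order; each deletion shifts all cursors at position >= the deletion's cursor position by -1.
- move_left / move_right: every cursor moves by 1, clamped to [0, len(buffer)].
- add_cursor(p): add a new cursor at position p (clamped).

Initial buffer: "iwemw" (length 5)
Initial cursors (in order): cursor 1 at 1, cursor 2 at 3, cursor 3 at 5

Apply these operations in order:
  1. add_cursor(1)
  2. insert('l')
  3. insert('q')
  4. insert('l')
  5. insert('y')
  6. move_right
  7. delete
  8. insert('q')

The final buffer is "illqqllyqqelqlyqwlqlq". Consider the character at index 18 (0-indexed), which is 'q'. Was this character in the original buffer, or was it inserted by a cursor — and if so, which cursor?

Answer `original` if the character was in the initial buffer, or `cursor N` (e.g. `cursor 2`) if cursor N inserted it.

After op 1 (add_cursor(1)): buffer="iwemw" (len 5), cursors c1@1 c4@1 c2@3 c3@5, authorship .....
After op 2 (insert('l')): buffer="illwelmwl" (len 9), cursors c1@3 c4@3 c2@6 c3@9, authorship .14..2..3
After op 3 (insert('q')): buffer="illqqwelqmwlq" (len 13), cursors c1@5 c4@5 c2@9 c3@13, authorship .1414..22..33
After op 4 (insert('l')): buffer="illqqllwelqlmwlql" (len 17), cursors c1@7 c4@7 c2@12 c3@17, authorship .141414..222..333
After op 5 (insert('y')): buffer="illqqllyywelqlymwlqly" (len 21), cursors c1@9 c4@9 c2@15 c3@21, authorship .14141414..2222..3333
After op 6 (move_right): buffer="illqqllyywelqlymwlqly" (len 21), cursors c1@10 c4@10 c2@16 c3@21, authorship .14141414..2222..3333
After op 7 (delete): buffer="illqqllyelqlywlql" (len 17), cursors c1@8 c4@8 c2@13 c3@17, authorship .1414141.2222.333
After op 8 (insert('q')): buffer="illqqllyqqelqlyqwlqlq" (len 21), cursors c1@10 c4@10 c2@16 c3@21, authorship .141414114.22222.3333
Authorship (.=original, N=cursor N): . 1 4 1 4 1 4 1 1 4 . 2 2 2 2 2 . 3 3 3 3
Index 18: author = 3

Answer: cursor 3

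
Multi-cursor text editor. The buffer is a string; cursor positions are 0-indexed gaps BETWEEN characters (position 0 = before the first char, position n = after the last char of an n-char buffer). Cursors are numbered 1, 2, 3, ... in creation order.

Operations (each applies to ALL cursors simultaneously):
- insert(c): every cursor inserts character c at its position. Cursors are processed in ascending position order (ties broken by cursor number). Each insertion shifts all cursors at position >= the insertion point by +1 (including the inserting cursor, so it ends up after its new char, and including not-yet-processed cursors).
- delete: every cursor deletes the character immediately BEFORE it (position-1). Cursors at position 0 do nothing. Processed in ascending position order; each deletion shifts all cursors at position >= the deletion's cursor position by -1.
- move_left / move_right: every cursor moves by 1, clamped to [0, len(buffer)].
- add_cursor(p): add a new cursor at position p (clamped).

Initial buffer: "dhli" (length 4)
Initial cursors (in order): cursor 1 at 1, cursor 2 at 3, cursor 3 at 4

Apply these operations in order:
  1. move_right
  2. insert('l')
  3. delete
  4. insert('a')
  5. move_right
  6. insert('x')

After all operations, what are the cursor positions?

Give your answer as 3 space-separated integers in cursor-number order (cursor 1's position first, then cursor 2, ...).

Answer: 5 10 10

Derivation:
After op 1 (move_right): buffer="dhli" (len 4), cursors c1@2 c2@4 c3@4, authorship ....
After op 2 (insert('l')): buffer="dhllill" (len 7), cursors c1@3 c2@7 c3@7, authorship ..1..23
After op 3 (delete): buffer="dhli" (len 4), cursors c1@2 c2@4 c3@4, authorship ....
After op 4 (insert('a')): buffer="dhaliaa" (len 7), cursors c1@3 c2@7 c3@7, authorship ..1..23
After op 5 (move_right): buffer="dhaliaa" (len 7), cursors c1@4 c2@7 c3@7, authorship ..1..23
After op 6 (insert('x')): buffer="dhalxiaaxx" (len 10), cursors c1@5 c2@10 c3@10, authorship ..1.1.2323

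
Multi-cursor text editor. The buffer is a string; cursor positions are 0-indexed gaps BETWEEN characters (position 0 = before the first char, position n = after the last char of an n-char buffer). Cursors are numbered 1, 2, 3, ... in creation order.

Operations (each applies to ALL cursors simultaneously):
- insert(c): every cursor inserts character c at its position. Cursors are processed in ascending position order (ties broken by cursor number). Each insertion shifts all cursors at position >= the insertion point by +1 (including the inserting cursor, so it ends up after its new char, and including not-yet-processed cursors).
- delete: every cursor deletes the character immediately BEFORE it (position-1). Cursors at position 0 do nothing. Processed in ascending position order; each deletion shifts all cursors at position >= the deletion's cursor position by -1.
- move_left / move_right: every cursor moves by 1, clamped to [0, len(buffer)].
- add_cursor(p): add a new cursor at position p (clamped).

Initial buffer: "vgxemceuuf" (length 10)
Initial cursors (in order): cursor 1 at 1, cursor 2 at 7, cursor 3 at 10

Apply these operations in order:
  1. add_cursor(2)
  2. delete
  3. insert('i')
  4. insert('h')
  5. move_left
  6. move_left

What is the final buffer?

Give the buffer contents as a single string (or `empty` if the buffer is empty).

After op 1 (add_cursor(2)): buffer="vgxemceuuf" (len 10), cursors c1@1 c4@2 c2@7 c3@10, authorship ..........
After op 2 (delete): buffer="xemcuu" (len 6), cursors c1@0 c4@0 c2@4 c3@6, authorship ......
After op 3 (insert('i')): buffer="iixemciuui" (len 10), cursors c1@2 c4@2 c2@7 c3@10, authorship 14....2..3
After op 4 (insert('h')): buffer="iihhxemcihuuih" (len 14), cursors c1@4 c4@4 c2@10 c3@14, authorship 1414....22..33
After op 5 (move_left): buffer="iihhxemcihuuih" (len 14), cursors c1@3 c4@3 c2@9 c3@13, authorship 1414....22..33
After op 6 (move_left): buffer="iihhxemcihuuih" (len 14), cursors c1@2 c4@2 c2@8 c3@12, authorship 1414....22..33

Answer: iihhxemcihuuih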